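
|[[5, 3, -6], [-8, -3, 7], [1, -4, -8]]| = -121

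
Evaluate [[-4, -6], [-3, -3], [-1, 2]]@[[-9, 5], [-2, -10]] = [[48, 40], [33, 15], [5, -25]]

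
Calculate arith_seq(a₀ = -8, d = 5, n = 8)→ a_0 = -8 + 0*5 = -8
a_1 = -8 + 1*5 = -3
a_2 = -8 + 2*5 = 2
...
= [-8, -3, 2, 7, 12, 17, 22, 27]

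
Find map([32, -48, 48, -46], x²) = (32)²=1024, (-48)²=2304, (48)²=2304, (-46)²=2116
= [1024, 2304, 2304, 2116]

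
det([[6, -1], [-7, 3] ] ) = 11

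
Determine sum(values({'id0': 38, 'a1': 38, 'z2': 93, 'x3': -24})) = 38 + 38 + 93 + (-24)
= 145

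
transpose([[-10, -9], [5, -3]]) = [[-10, 5], [-9, -3]]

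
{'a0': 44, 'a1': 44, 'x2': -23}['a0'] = 44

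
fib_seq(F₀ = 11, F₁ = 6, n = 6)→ [11, 6, 17, 23, 40, 63]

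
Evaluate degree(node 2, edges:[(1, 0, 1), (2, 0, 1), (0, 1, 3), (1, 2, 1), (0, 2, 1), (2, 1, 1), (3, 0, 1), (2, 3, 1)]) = incident: (2,0), (1,2), (0,2), (2,1), (2,3)
= 5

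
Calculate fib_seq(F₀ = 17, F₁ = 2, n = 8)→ [17, 2, 19, 21, 40, 61, 101, 162]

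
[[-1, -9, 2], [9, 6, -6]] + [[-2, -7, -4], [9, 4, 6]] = [[-3, -16, -2], [18, 10, 0]]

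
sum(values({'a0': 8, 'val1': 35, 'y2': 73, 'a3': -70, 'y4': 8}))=8 + 35 + 73 + (-70) + 8
= 54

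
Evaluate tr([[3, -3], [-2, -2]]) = 1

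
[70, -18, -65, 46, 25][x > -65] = keep x where x > -65: 70✓, -18✓, -65✗, 46✓, 25✓
= [70, -18, 46, 25]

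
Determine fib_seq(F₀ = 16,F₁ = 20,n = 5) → F_2 = F_1 + F_0 = 36
F_3 = F_2 + F_1 = 56
F_4 = F_3 + F_2 = 92
= [16, 20, 36, 56, 92]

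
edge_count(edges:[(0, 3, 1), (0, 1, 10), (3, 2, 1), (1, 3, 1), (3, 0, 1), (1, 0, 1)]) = 6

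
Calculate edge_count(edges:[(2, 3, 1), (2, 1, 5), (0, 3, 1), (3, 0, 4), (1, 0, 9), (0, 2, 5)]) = 6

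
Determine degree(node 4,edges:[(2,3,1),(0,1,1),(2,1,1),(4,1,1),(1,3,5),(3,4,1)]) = incident: (4,1), (3,4)
= 2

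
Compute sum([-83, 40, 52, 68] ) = (-83) + 40 + 52 + 68
= 77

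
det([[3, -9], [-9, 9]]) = (3)*(9) - (-9)*(-9)
= -54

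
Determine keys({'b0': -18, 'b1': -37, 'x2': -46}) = ['b0', 'b1', 'x2']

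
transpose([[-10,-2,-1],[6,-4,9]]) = [[-10, 6], [-2, -4], [-1, 9]]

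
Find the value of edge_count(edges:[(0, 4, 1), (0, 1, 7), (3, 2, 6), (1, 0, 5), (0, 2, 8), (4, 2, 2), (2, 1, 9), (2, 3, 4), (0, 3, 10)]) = 9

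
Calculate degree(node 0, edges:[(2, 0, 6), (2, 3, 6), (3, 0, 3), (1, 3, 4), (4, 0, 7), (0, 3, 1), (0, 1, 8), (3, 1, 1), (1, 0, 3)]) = incident: (2,0), (3,0), (4,0), (0,3), (0,1), (1,0)
= 6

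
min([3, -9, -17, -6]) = -17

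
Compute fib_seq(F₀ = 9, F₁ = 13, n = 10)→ F_2 = F_1 + F_0 = 22
F_3 = F_2 + F_1 = 35
F_4 = F_3 + F_2 = 57
...
= [9, 13, 22, 35, 57, 92, 149, 241, 390, 631]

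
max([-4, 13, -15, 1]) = 13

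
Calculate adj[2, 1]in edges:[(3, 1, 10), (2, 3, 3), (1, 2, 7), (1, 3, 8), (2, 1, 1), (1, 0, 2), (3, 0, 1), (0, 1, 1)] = 1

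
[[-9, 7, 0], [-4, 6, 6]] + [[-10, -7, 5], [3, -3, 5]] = [[-19, 0, 5], [-1, 3, 11]]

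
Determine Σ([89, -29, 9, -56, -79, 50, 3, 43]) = 89 + (-29) + 9 + (-56) + (-79) + 50 + 3 + 43
= 30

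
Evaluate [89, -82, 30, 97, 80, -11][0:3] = [89, -82, 30]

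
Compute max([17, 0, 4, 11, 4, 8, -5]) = 17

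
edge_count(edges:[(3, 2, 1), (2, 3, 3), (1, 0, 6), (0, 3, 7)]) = 4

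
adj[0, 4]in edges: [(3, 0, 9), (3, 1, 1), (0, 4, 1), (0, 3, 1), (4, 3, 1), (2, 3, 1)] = 1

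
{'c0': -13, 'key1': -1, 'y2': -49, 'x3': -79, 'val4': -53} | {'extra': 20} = {'c0': -13, 'key1': -1, 'y2': -49, 'x3': -79, 'val4': -53, 'extra': 20}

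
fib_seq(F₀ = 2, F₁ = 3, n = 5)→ [2, 3, 5, 8, 13]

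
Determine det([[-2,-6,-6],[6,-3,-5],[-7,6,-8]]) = -696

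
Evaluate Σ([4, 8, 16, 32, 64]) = 4 + 8 + 16 + 32 + 64
= 124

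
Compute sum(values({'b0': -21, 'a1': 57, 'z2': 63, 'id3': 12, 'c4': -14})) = (-21) + 57 + 63 + 12 + (-14)
= 97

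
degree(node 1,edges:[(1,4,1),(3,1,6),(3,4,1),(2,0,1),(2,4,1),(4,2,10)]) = 2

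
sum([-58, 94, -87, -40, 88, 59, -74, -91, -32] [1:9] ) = slice → [94, -87, -40, 88, 59, -74, -91, -32]
94 + (-87) + (-40) + 88 + 59 + (-74) + (-91) + (-32)
= -83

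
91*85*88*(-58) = -39479440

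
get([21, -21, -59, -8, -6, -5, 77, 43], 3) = -8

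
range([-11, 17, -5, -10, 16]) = 28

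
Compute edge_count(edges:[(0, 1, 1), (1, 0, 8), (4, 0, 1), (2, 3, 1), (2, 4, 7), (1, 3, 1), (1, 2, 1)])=7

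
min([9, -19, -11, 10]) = -19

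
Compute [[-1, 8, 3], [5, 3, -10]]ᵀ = [[-1, 5], [8, 3], [3, -10]]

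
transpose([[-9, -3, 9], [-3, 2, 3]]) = [[-9, -3], [-3, 2], [9, 3]]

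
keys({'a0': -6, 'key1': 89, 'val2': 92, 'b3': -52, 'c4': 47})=['a0', 'key1', 'val2', 'b3', 'c4']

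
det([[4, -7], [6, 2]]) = (4)*(2) - (-7)*(6)
= 50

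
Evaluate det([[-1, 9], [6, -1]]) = (-1)*(-1) - (9)*(6)
= -53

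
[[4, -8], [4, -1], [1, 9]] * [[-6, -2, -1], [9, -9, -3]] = [[-96, 64, 20], [-33, 1, -1], [75, -83, -28]]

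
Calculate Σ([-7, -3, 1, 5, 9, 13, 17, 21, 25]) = (-7) + (-3) + 1 + 5 + 9 + 13 + 17 + 21 + 25
= 81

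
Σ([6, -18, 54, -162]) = 6 + -18 + 54 + -162
= -120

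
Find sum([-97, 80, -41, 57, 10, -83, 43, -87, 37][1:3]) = slice → [80, -41]
80 + (-41)
= 39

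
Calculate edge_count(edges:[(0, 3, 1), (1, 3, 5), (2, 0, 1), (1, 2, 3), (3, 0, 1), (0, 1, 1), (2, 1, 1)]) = 7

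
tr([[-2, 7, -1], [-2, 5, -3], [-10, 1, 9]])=diagonal: (-2) + 5 + 9
= 12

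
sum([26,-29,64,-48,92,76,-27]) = 26 + (-29) + 64 + (-48) + 92 + 76 + (-27)
= 154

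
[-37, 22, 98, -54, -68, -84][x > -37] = keep x where x > -37: -37✗, 22✓, 98✓, -54✗, -68✗, -84✗
= [22, 98]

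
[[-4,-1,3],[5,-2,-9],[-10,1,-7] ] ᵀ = [[-4, 5, -10], [-1, -2, 1], [3, -9, -7]]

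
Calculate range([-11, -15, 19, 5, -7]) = 34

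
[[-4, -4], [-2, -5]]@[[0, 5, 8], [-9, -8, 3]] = [[36, 12, -44], [45, 30, -31]]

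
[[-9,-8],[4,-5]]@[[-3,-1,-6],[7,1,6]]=[[-29, 1, 6], [-47, -9, -54]]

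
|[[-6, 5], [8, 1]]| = -46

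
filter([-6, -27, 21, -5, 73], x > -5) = [21, 73]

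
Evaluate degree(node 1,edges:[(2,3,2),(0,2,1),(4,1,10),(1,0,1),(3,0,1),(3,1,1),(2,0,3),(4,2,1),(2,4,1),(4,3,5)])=incident: (4,1), (1,0), (3,1)
= 3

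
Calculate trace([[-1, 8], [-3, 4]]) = diagonal: (-1) + 4
= 3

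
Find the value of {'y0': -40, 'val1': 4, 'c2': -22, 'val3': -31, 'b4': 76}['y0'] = -40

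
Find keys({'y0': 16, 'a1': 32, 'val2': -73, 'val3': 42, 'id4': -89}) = ['y0', 'a1', 'val2', 'val3', 'id4']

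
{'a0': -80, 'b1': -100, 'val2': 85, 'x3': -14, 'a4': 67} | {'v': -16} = {'a0': -80, 'b1': -100, 'val2': 85, 'x3': -14, 'a4': 67, 'v': -16}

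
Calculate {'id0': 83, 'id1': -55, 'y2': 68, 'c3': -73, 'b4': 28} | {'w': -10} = {'id0': 83, 'id1': -55, 'y2': 68, 'c3': -73, 'b4': 28, 'w': -10}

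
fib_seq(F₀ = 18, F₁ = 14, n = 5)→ F_2 = F_1 + F_0 = 32
F_3 = F_2 + F_1 = 46
F_4 = F_3 + F_2 = 78
= [18, 14, 32, 46, 78]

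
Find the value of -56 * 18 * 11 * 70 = -776160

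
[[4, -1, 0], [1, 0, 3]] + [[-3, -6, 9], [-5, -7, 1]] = [[1, -7, 9], [-4, -7, 4]]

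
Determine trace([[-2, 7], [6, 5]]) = diagonal: (-2) + 5
= 3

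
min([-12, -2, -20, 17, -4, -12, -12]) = -20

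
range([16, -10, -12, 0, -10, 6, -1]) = 28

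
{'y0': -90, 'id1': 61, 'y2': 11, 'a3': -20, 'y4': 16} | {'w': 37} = {'y0': -90, 'id1': 61, 'y2': 11, 'a3': -20, 'y4': 16, 'w': 37}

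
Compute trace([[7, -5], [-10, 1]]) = 8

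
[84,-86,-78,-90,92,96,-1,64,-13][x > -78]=keep x where x > -78: 84✓, -86✗, -78✗, -90✗, 92✓, 96✓, -1✓, 64✓, -13✓
= [84, 92, 96, -1, 64, -13]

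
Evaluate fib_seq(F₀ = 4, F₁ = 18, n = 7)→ [4, 18, 22, 40, 62, 102, 164]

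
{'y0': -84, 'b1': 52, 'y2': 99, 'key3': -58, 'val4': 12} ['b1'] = 52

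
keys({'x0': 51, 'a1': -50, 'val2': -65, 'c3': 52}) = ['x0', 'a1', 'val2', 'c3']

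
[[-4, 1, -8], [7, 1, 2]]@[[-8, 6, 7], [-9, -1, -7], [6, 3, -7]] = [[-25, -49, 21], [-53, 47, 28]]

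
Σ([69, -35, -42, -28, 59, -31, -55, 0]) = 69 + (-35) + (-42) + (-28) + 59 + (-31) + (-55) + 0
= -63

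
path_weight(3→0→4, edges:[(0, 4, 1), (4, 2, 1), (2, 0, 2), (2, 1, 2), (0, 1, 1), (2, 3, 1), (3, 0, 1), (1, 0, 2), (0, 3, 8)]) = 2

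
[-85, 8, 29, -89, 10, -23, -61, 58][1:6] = [8, 29, -89, 10, -23]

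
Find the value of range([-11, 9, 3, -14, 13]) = 27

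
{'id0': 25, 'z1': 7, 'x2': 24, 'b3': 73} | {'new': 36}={'id0': 25, 'z1': 7, 'x2': 24, 'b3': 73, 'new': 36}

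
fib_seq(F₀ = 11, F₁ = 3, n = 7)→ F_2 = F_1 + F_0 = 14
F_3 = F_2 + F_1 = 17
F_4 = F_3 + F_2 = 31
...
= [11, 3, 14, 17, 31, 48, 79]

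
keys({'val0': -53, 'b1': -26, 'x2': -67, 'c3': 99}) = ['val0', 'b1', 'x2', 'c3']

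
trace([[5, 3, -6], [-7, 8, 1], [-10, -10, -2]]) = diagonal: 5 + 8 + (-2)
= 11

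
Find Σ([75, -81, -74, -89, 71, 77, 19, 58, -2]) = 75 + (-81) + (-74) + (-89) + 71 + 77 + 19 + 58 + (-2)
= 54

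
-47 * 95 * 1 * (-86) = 383990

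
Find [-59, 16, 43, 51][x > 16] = keep x where x > 16: -59✗, 16✗, 43✓, 51✓
= [43, 51]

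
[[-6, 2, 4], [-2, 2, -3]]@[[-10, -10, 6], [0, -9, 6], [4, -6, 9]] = C[0][0] = (-6)*(-10) + (2)*(0) + (4)*(4) = 76
C[0][1] = (-6)*(-10) + (2)*(-9) + (4)*(-6) = 18
C[0][2] = (-6)*(6) + (2)*(6) + (4)*(9) = 12
C[1][0] = (-2)*(-10) + (2)*(0) + (-3)*(4) = 8
C[1][1] = (-2)*(-10) + (2)*(-9) + (-3)*(-6) = 20
C[1][2] = (-2)*(6) + (2)*(6) + (-3)*(9) = -27
= [[76, 18, 12], [8, 20, -27]]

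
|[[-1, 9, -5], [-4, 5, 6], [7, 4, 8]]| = (1)*(-1)*det([[5, 6], [4, 8]]) + (-1)*(9)*det([[-4, 6], [7, 8]]) + (1)*(-5)*det([[-4, 5], [7, 4]])
= -16 + 666 + 255
= 905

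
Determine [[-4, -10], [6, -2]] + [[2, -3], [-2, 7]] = [[-2, -13], [4, 5]]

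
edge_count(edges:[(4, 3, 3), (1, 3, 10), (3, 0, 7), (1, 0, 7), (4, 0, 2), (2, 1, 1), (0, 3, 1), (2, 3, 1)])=8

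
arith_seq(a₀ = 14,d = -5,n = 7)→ a_0 = 14 + 0*-5 = 14
a_1 = 14 + 1*-5 = 9
a_2 = 14 + 2*-5 = 4
...
= [14, 9, 4, -1, -6, -11, -16]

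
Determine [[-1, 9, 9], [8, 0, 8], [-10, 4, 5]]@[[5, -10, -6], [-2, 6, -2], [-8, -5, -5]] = C[0][0] = (-1)*(5) + (9)*(-2) + (9)*(-8) = -95
C[0][1] = (-1)*(-10) + (9)*(6) + (9)*(-5) = 19
C[0][2] = (-1)*(-6) + (9)*(-2) + (9)*(-5) = -57
C[1][0] = (8)*(5) + (0)*(-2) + (8)*(-8) = -24
C[1][1] = (8)*(-10) + (0)*(6) + (8)*(-5) = -120
C[1][2] = (8)*(-6) + (0)*(-2) + (8)*(-5) = -88
... (3 more cells)
= [[-95, 19, -57], [-24, -120, -88], [-98, 99, 27]]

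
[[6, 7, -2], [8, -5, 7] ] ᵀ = [[6, 8], [7, -5], [-2, 7]]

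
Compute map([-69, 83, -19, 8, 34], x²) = (-69)²=4761, (83)²=6889, (-19)²=361, (8)²=64, (34)²=1156
= [4761, 6889, 361, 64, 1156]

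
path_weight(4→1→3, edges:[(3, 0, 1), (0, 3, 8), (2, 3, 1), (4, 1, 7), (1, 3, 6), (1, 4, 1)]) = w(4→1)=7 + w(1→3)=6
= 13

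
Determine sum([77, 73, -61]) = 77 + 73 + (-61)
= 89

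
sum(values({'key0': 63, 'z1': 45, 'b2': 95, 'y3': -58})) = 145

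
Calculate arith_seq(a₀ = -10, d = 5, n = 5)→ [-10, -5, 0, 5, 10]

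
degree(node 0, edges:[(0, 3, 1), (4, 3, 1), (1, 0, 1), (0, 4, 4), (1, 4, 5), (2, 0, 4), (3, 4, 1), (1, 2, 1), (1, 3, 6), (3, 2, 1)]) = incident: (0,3), (1,0), (0,4), (2,0)
= 4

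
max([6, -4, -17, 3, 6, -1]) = 6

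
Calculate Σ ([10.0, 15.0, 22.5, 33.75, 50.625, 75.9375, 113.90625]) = 321.71875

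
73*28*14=28616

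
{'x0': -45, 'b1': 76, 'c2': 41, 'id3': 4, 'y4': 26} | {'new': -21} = {'x0': -45, 'b1': 76, 'c2': 41, 'id3': 4, 'y4': 26, 'new': -21}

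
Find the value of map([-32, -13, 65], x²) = (-32)²=1024, (-13)²=169, (65)²=4225
= [1024, 169, 4225]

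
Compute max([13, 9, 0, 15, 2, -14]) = 15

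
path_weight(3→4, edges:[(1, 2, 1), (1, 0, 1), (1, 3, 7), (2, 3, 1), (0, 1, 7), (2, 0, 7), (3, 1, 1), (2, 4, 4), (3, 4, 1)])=1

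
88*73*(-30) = -192720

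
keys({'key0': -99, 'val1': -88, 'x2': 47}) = ['key0', 'val1', 'x2']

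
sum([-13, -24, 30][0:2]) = slice → [-13, -24]
(-13) + (-24)
= -37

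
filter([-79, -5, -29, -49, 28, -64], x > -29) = keep x where x > -29: -79✗, -5✓, -29✗, -49✗, 28✓, -64✗
= [-5, 28]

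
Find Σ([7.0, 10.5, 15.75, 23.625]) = 7.0 + 10.5 + 15.75 + 23.625
= 56.875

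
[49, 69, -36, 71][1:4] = [69, -36, 71]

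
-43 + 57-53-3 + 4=-38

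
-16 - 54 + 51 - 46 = -65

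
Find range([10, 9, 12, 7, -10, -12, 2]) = 24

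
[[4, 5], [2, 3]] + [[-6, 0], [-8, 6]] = [[-2, 5], [-6, 9]]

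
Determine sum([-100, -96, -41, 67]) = -170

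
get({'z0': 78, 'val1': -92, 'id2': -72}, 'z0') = 78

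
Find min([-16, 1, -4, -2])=-16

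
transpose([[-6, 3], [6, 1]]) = [[-6, 6], [3, 1]]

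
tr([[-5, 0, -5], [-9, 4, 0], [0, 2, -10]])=diagonal: (-5) + 4 + (-10)
= -11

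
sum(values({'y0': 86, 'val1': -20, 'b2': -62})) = 86 + (-20) + (-62)
= 4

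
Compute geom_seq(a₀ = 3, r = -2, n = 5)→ [3, -6, 12, -24, 48]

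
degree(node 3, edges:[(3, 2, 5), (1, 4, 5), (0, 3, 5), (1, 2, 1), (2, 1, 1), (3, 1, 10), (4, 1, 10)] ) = 3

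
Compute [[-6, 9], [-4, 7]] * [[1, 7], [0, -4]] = C[0][0] = (-6)*(1) + (9)*(0) = -6
C[0][1] = (-6)*(7) + (9)*(-4) = -78
C[1][0] = (-4)*(1) + (7)*(0) = -4
C[1][1] = (-4)*(7) + (7)*(-4) = -56
= [[-6, -78], [-4, -56]]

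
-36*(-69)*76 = 188784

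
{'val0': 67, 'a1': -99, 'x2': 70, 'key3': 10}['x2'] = 70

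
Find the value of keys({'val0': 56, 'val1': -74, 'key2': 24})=['val0', 'val1', 'key2']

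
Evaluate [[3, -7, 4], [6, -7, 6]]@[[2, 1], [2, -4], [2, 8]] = [[0, 63], [10, 82]]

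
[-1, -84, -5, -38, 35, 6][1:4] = [-84, -5, -38]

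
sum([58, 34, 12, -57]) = 58 + 34 + 12 + (-57)
= 47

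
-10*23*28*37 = -238280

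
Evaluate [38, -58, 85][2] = 85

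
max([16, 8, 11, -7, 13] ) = 16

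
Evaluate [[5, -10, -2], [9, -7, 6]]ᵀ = [[5, 9], [-10, -7], [-2, 6]]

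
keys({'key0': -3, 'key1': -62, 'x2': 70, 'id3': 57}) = ['key0', 'key1', 'x2', 'id3']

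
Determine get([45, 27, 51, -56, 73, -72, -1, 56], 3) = -56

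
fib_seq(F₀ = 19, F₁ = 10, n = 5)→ [19, 10, 29, 39, 68]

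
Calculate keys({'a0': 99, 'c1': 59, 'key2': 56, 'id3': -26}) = ['a0', 'c1', 'key2', 'id3']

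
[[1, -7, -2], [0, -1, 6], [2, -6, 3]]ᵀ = [[1, 0, 2], [-7, -1, -6], [-2, 6, 3]]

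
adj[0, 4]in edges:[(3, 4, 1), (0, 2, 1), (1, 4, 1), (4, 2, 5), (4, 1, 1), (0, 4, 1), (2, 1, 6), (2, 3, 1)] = 1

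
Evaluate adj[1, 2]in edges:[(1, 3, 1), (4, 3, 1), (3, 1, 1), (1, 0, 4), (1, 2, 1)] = 1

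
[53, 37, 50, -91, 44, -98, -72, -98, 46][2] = 50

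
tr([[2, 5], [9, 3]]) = 5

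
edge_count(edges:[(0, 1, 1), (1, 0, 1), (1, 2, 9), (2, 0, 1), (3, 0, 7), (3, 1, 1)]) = 6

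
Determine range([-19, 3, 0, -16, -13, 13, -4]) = 32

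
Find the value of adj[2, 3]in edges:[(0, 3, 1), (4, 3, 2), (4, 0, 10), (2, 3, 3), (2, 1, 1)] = 3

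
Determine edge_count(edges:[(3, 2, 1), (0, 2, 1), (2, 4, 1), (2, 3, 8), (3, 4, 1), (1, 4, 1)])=6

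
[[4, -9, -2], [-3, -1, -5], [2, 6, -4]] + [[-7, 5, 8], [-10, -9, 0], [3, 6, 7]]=[[-3, -4, 6], [-13, -10, -5], [5, 12, 3]]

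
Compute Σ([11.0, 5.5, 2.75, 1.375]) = 11.0 + 5.5 + 2.75 + 1.375
= 20.625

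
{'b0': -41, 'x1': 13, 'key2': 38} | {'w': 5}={'b0': -41, 'x1': 13, 'key2': 38, 'w': 5}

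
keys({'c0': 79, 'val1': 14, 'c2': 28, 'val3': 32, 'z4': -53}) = ['c0', 'val1', 'c2', 'val3', 'z4']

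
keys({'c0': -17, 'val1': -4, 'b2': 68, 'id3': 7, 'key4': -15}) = ['c0', 'val1', 'b2', 'id3', 'key4']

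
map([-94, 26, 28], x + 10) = [-84, 36, 38]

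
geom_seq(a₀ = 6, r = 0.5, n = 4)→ [6.0, 3.0, 1.5, 0.75]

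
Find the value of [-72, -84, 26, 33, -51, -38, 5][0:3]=[-72, -84, 26]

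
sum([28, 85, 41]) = 28 + 85 + 41
= 154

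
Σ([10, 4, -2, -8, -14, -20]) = 10 + 4 + (-2) + (-8) + (-14) + (-20)
= -30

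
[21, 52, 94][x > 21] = keep x where x > 21: 21✗, 52✓, 94✓
= [52, 94]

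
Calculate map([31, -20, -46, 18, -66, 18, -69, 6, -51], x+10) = [41, -10, -36, 28, -56, 28, -59, 16, -41]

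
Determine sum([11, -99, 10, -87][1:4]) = -176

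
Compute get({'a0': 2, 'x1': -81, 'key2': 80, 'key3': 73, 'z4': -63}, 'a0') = 2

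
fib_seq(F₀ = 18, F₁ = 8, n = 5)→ F_2 = F_1 + F_0 = 26
F_3 = F_2 + F_1 = 34
F_4 = F_3 + F_2 = 60
= [18, 8, 26, 34, 60]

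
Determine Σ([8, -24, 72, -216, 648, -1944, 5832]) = 4376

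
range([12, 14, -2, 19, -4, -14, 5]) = 33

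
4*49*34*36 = 239904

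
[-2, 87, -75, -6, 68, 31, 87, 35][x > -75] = keep x where x > -75: -2✓, 87✓, -75✗, -6✓, 68✓, 31✓, 87✓, 35✓
= [-2, 87, -6, 68, 31, 87, 35]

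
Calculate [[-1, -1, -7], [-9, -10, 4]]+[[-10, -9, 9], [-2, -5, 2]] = [[-11, -10, 2], [-11, -15, 6]]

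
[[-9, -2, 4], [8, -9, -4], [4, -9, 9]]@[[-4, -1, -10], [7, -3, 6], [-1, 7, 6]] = [[18, 43, 102], [-91, -9, -158], [-88, 86, -40]]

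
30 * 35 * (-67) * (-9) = 633150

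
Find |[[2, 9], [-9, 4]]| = 89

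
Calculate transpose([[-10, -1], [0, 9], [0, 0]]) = [[-10, 0, 0], [-1, 9, 0]]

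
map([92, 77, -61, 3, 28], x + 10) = 92+10=102, 77+10=87, -61+10=-51, 3+10=13, 28+10=38
= [102, 87, -51, 13, 38]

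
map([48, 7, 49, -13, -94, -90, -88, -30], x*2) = [96, 14, 98, -26, -188, -180, -176, -60]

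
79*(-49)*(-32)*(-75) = -9290400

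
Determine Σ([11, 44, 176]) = 11 + 44 + 176
= 231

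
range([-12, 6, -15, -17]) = 23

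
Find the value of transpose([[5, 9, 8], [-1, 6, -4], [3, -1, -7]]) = [[5, -1, 3], [9, 6, -1], [8, -4, -7]]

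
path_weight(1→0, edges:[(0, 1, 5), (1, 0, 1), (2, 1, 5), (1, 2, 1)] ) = w(1→0)=1
= 1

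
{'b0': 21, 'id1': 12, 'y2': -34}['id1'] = 12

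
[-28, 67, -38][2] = -38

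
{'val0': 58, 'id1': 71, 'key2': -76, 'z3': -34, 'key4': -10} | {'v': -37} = {'val0': 58, 'id1': 71, 'key2': -76, 'z3': -34, 'key4': -10, 'v': -37}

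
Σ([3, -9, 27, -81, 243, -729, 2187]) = 1641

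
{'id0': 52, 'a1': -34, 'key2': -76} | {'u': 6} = {'id0': 52, 'a1': -34, 'key2': -76, 'u': 6}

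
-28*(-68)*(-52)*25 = -2475200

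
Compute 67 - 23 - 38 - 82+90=14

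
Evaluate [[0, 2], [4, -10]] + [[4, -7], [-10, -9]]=[[4, -5], [-6, -19]]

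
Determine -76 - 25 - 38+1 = -138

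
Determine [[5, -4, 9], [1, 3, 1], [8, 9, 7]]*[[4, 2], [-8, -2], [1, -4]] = C[0][0] = (5)*(4) + (-4)*(-8) + (9)*(1) = 61
C[0][1] = (5)*(2) + (-4)*(-2) + (9)*(-4) = -18
C[1][0] = (1)*(4) + (3)*(-8) + (1)*(1) = -19
C[1][1] = (1)*(2) + (3)*(-2) + (1)*(-4) = -8
C[2][0] = (8)*(4) + (9)*(-8) + (7)*(1) = -33
C[2][1] = (8)*(2) + (9)*(-2) + (7)*(-4) = -30
= [[61, -18], [-19, -8], [-33, -30]]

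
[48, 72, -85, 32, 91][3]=32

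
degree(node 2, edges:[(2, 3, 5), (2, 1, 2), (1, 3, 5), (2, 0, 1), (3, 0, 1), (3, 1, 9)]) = incident: (2,3), (2,1), (2,0)
= 3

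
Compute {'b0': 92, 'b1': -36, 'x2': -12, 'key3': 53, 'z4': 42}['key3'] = 53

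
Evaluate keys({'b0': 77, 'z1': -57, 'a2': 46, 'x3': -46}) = ['b0', 'z1', 'a2', 'x3']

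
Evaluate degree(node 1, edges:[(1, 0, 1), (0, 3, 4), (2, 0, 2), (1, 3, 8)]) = incident: (1,0), (1,3)
= 2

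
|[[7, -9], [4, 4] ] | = 64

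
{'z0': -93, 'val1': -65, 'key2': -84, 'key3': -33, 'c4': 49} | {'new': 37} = {'z0': -93, 'val1': -65, 'key2': -84, 'key3': -33, 'c4': 49, 'new': 37}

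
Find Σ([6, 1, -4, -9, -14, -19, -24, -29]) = -92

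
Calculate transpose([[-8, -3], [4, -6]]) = [[-8, 4], [-3, -6]]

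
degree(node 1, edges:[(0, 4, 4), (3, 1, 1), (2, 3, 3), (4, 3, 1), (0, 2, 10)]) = incident: (3,1)
= 1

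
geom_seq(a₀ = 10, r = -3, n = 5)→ [10, -30, 90, -270, 810]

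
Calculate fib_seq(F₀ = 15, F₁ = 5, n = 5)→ [15, 5, 20, 25, 45]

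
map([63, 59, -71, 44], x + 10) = 63+10=73, 59+10=69, -71+10=-61, 44+10=54
= [73, 69, -61, 54]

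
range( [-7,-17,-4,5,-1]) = 22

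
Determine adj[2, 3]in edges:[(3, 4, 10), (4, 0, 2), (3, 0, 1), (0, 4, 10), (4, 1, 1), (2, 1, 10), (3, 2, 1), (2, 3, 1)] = 1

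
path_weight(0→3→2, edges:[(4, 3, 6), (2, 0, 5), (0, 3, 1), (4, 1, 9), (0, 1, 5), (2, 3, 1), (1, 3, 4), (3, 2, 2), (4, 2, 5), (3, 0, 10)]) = w(0→3)=1 + w(3→2)=2
= 3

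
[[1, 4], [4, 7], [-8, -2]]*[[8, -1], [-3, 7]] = C[0][0] = (1)*(8) + (4)*(-3) = -4
C[0][1] = (1)*(-1) + (4)*(7) = 27
C[1][0] = (4)*(8) + (7)*(-3) = 11
C[1][1] = (4)*(-1) + (7)*(7) = 45
C[2][0] = (-8)*(8) + (-2)*(-3) = -58
C[2][1] = (-8)*(-1) + (-2)*(7) = -6
= [[-4, 27], [11, 45], [-58, -6]]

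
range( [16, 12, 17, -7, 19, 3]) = 26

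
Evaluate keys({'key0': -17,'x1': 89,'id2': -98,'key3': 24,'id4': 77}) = ['key0', 'x1', 'id2', 'key3', 'id4']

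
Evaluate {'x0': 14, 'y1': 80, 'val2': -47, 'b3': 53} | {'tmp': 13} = {'x0': 14, 'y1': 80, 'val2': -47, 'b3': 53, 'tmp': 13}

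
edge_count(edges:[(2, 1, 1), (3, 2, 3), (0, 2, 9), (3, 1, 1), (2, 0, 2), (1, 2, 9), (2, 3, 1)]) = 7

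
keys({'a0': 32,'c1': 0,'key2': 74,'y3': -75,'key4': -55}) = ['a0', 'c1', 'key2', 'y3', 'key4']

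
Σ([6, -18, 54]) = 42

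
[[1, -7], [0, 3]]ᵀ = [[1, 0], [-7, 3]]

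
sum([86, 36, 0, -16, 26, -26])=106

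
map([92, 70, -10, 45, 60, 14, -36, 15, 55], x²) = [8464, 4900, 100, 2025, 3600, 196, 1296, 225, 3025]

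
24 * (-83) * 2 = -3984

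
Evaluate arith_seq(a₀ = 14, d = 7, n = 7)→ [14, 21, 28, 35, 42, 49, 56]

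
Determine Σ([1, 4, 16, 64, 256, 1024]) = 1 + 4 + 16 + 64 + 256 + 1024
= 1365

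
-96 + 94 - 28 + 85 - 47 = 8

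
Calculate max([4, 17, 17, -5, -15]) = 17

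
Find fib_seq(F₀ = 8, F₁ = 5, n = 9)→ F_2 = F_1 + F_0 = 13
F_3 = F_2 + F_1 = 18
F_4 = F_3 + F_2 = 31
...
= [8, 5, 13, 18, 31, 49, 80, 129, 209]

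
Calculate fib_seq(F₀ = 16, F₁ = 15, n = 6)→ [16, 15, 31, 46, 77, 123]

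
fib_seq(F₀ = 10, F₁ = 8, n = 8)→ F_2 = F_1 + F_0 = 18
F_3 = F_2 + F_1 = 26
F_4 = F_3 + F_2 = 44
...
= [10, 8, 18, 26, 44, 70, 114, 184]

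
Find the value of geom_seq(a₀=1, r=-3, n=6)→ [1, -3, 9, -27, 81, -243]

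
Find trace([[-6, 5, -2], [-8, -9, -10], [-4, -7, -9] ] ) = -24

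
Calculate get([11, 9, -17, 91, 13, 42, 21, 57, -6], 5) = 42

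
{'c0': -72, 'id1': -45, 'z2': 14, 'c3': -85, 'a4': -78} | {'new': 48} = {'c0': -72, 'id1': -45, 'z2': 14, 'c3': -85, 'a4': -78, 'new': 48}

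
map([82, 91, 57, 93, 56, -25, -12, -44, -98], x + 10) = [92, 101, 67, 103, 66, -15, -2, -34, -88]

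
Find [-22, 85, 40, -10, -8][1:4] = [85, 40, -10]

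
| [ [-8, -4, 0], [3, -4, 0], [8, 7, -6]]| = -264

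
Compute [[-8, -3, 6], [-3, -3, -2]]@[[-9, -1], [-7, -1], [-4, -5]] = C[0][0] = (-8)*(-9) + (-3)*(-7) + (6)*(-4) = 69
C[0][1] = (-8)*(-1) + (-3)*(-1) + (6)*(-5) = -19
C[1][0] = (-3)*(-9) + (-3)*(-7) + (-2)*(-4) = 56
C[1][1] = (-3)*(-1) + (-3)*(-1) + (-2)*(-5) = 16
= [[69, -19], [56, 16]]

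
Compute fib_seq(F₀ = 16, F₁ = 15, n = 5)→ F_2 = F_1 + F_0 = 31
F_3 = F_2 + F_1 = 46
F_4 = F_3 + F_2 = 77
= [16, 15, 31, 46, 77]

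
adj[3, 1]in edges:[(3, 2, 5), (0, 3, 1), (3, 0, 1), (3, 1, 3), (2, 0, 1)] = 3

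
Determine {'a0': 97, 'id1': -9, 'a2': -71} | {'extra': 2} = {'a0': 97, 'id1': -9, 'a2': -71, 'extra': 2}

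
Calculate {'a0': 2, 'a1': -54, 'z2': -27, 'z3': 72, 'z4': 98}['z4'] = 98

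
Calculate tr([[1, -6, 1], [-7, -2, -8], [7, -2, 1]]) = diagonal: 1 + (-2) + 1
= 0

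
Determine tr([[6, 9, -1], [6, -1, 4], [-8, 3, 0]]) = diagonal: 6 + (-1) + 0
= 5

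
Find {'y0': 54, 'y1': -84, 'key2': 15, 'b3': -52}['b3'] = -52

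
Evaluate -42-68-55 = -165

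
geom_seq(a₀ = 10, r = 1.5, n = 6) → a_0 = 10*1.5^0 = 10.0
a_1 = 10*1.5^1 = 15.0
a_2 = 10*1.5^2 = 22.5
...
= [10.0, 15.0, 22.5, 33.75, 50.625, 75.9375]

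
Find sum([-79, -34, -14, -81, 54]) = -154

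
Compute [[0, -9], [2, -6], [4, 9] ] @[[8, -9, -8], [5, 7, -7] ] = [[-45, -63, 63], [-14, -60, 26], [77, 27, -95]]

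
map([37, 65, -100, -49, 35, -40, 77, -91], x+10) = 37+10=47, 65+10=75, -100+10=-90, -49+10=-39, 35+10=45, -40+10=-30, 77+10=87, -91+10=-81
= [47, 75, -90, -39, 45, -30, 87, -81]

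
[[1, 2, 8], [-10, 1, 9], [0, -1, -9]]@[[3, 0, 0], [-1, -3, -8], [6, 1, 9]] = C[0][0] = (1)*(3) + (2)*(-1) + (8)*(6) = 49
C[0][1] = (1)*(0) + (2)*(-3) + (8)*(1) = 2
C[0][2] = (1)*(0) + (2)*(-8) + (8)*(9) = 56
C[1][0] = (-10)*(3) + (1)*(-1) + (9)*(6) = 23
C[1][1] = (-10)*(0) + (1)*(-3) + (9)*(1) = 6
C[1][2] = (-10)*(0) + (1)*(-8) + (9)*(9) = 73
... (3 more cells)
= [[49, 2, 56], [23, 6, 73], [-53, -6, -73]]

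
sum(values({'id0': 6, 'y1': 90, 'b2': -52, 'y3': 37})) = 81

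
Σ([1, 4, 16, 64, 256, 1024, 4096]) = 1 + 4 + 16 + 64 + 256 + 1024 + 4096
= 5461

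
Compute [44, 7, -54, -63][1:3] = [7, -54]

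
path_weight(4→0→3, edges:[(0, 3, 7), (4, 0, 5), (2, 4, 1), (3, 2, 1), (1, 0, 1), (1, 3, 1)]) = w(4→0)=5 + w(0→3)=7
= 12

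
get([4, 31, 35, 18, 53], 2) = 35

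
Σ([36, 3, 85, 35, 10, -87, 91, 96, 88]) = 36 + 3 + 85 + 35 + 10 + (-87) + 91 + 96 + 88
= 357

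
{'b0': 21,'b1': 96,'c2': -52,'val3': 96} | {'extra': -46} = {'b0': 21, 'b1': 96, 'c2': -52, 'val3': 96, 'extra': -46}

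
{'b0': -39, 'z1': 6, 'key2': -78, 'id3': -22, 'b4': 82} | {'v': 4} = {'b0': -39, 'z1': 6, 'key2': -78, 'id3': -22, 'b4': 82, 'v': 4}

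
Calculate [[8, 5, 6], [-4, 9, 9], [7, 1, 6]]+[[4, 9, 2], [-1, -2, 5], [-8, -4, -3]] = [[12, 14, 8], [-5, 7, 14], [-1, -3, 3]]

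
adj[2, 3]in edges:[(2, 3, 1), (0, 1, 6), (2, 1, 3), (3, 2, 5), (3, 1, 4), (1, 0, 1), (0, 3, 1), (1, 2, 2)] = 1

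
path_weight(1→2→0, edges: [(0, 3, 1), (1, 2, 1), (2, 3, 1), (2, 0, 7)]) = 8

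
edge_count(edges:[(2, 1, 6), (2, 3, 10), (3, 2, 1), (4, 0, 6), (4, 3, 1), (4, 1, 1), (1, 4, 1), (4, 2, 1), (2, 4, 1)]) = 9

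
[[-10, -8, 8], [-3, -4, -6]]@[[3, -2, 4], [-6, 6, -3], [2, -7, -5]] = C[0][0] = (-10)*(3) + (-8)*(-6) + (8)*(2) = 34
C[0][1] = (-10)*(-2) + (-8)*(6) + (8)*(-7) = -84
C[0][2] = (-10)*(4) + (-8)*(-3) + (8)*(-5) = -56
C[1][0] = (-3)*(3) + (-4)*(-6) + (-6)*(2) = 3
C[1][1] = (-3)*(-2) + (-4)*(6) + (-6)*(-7) = 24
C[1][2] = (-3)*(4) + (-4)*(-3) + (-6)*(-5) = 30
= [[34, -84, -56], [3, 24, 30]]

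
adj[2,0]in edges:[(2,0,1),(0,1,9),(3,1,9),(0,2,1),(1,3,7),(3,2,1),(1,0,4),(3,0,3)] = 1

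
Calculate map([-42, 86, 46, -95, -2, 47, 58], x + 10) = [-32, 96, 56, -85, 8, 57, 68]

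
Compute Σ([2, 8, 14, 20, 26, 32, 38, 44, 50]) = 2 + 8 + 14 + 20 + 26 + 32 + 38 + 44 + 50
= 234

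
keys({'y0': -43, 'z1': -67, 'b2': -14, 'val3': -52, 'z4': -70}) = ['y0', 'z1', 'b2', 'val3', 'z4']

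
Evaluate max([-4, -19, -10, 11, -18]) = 11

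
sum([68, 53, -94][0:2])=121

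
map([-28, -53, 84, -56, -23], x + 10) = [-18, -43, 94, -46, -13]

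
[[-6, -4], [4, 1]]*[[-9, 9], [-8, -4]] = [[86, -38], [-44, 32]]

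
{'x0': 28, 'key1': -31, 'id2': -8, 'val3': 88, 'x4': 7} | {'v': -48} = {'x0': 28, 'key1': -31, 'id2': -8, 'val3': 88, 'x4': 7, 'v': -48}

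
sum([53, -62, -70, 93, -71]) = 53 + (-62) + (-70) + 93 + (-71)
= -57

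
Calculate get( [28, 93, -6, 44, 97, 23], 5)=23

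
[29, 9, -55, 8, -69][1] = 9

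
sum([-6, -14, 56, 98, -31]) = (-6) + (-14) + 56 + 98 + (-31)
= 103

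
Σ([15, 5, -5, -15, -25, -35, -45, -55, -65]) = 15 + 5 + (-5) + (-15) + (-25) + (-35) + (-45) + (-55) + (-65)
= -225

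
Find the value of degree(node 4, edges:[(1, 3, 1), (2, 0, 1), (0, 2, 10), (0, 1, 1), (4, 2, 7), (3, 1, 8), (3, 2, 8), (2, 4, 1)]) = 2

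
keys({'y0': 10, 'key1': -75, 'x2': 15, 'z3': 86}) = ['y0', 'key1', 'x2', 'z3']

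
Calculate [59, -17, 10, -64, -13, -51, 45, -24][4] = -13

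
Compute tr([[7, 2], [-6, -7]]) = 0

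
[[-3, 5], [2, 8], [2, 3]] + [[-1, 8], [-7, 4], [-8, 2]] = [[-4, 13], [-5, 12], [-6, 5]]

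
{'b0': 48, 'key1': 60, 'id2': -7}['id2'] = -7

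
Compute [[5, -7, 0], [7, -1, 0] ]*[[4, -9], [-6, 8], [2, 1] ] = C[0][0] = (5)*(4) + (-7)*(-6) + (0)*(2) = 62
C[0][1] = (5)*(-9) + (-7)*(8) + (0)*(1) = -101
C[1][0] = (7)*(4) + (-1)*(-6) + (0)*(2) = 34
C[1][1] = (7)*(-9) + (-1)*(8) + (0)*(1) = -71
= [[62, -101], [34, -71]]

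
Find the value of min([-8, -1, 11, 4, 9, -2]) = -8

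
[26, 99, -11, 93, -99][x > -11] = [26, 99, 93]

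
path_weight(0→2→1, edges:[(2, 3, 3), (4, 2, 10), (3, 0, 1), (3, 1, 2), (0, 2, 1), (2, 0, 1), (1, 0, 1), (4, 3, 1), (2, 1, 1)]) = w(0→2)=1 + w(2→1)=1
= 2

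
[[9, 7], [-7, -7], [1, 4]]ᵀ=[[9, -7, 1], [7, -7, 4]]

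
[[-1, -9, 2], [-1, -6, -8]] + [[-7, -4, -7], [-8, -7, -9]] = [[-8, -13, -5], [-9, -13, -17]]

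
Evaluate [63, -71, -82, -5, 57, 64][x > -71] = keep x where x > -71: 63✓, -71✗, -82✗, -5✓, 57✓, 64✓
= [63, -5, 57, 64]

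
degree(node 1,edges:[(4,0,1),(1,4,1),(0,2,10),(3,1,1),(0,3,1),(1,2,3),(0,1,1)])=incident: (1,4), (3,1), (1,2), (0,1)
= 4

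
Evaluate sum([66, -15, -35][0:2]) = slice → [66, -15]
66 + (-15)
= 51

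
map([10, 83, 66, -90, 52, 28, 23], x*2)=10*2=20, 83*2=166, 66*2=132, -90*2=-180, 52*2=104, 28*2=56, 23*2=46
= [20, 166, 132, -180, 104, 56, 46]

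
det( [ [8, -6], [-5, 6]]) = (8)*(6) - (-6)*(-5)
= 18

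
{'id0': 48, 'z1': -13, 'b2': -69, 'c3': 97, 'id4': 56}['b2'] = -69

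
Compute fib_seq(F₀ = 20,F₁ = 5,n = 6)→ F_2 = F_1 + F_0 = 25
F_3 = F_2 + F_1 = 30
F_4 = F_3 + F_2 = 55
...
= [20, 5, 25, 30, 55, 85]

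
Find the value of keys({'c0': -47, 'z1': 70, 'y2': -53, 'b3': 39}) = ['c0', 'z1', 'y2', 'b3']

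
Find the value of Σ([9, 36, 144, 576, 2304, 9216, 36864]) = 49149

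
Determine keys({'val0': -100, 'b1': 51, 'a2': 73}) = ['val0', 'b1', 'a2']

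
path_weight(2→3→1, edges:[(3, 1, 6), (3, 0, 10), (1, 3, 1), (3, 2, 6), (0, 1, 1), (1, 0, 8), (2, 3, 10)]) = 16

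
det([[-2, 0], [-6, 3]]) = -6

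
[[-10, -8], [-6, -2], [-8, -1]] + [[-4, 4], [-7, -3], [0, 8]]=[[-14, -4], [-13, -5], [-8, 7]]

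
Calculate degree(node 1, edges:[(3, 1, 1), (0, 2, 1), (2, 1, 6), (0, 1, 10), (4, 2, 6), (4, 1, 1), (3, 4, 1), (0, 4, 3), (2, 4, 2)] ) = incident: (3,1), (2,1), (0,1), (4,1)
= 4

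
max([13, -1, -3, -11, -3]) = 13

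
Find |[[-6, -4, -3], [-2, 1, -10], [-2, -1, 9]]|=-158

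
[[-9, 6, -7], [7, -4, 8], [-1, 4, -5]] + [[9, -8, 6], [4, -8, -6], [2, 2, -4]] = [[0, -2, -1], [11, -12, 2], [1, 6, -9]]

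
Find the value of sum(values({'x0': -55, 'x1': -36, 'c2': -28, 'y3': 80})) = -39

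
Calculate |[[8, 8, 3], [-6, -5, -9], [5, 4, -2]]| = (1)*(8)*det([[-5, -9], [4, -2]]) + (-1)*(8)*det([[-6, -9], [5, -2]]) + (1)*(3)*det([[-6, -5], [5, 4]])
= 368 + -456 + 3
= -85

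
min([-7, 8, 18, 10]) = -7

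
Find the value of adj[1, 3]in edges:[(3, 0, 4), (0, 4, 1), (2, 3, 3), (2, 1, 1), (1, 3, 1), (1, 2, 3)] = 1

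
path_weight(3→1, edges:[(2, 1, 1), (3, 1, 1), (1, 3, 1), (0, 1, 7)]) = 1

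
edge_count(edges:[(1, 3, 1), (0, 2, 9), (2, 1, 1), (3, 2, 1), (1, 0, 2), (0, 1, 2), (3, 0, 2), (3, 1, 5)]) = 8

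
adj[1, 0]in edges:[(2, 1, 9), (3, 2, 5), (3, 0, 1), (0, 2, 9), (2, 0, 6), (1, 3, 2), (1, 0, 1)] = 1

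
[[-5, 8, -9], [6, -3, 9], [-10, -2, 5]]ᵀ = [[-5, 6, -10], [8, -3, -2], [-9, 9, 5]]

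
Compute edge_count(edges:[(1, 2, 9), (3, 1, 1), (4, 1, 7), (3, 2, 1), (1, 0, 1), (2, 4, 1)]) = 6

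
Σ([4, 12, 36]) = 52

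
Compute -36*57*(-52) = 106704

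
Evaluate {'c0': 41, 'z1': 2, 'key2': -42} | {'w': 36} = {'c0': 41, 'z1': 2, 'key2': -42, 'w': 36}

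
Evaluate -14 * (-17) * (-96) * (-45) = 1028160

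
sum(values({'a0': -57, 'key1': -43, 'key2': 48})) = (-57) + (-43) + 48
= -52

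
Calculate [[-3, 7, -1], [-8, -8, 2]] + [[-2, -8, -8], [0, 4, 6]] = [[-5, -1, -9], [-8, -4, 8]]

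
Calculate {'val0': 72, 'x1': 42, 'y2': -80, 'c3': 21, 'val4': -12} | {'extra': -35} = {'val0': 72, 'x1': 42, 'y2': -80, 'c3': 21, 'val4': -12, 'extra': -35}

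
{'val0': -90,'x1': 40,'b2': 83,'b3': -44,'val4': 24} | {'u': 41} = {'val0': -90, 'x1': 40, 'b2': 83, 'b3': -44, 'val4': 24, 'u': 41}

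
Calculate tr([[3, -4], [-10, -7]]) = diagonal: 3 + (-7)
= -4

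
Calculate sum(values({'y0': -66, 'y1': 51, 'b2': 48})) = 33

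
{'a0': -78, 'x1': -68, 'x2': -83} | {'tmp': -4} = {'a0': -78, 'x1': -68, 'x2': -83, 'tmp': -4}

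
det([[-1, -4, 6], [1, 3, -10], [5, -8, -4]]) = (1)*(-1)*det([[3, -10], [-8, -4]]) + (-1)*(-4)*det([[1, -10], [5, -4]]) + (1)*(6)*det([[1, 3], [5, -8]])
= 92 + 184 + -138
= 138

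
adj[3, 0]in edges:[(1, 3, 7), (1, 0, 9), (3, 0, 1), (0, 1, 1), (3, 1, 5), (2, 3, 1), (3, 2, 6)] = 1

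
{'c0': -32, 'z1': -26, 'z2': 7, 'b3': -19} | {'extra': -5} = {'c0': -32, 'z1': -26, 'z2': 7, 'b3': -19, 'extra': -5}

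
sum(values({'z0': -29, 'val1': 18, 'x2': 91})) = (-29) + 18 + 91
= 80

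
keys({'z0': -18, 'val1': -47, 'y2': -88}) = ['z0', 'val1', 'y2']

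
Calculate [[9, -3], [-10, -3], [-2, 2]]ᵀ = [[9, -10, -2], [-3, -3, 2]]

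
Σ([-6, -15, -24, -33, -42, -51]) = (-6) + (-15) + (-24) + (-33) + (-42) + (-51)
= -171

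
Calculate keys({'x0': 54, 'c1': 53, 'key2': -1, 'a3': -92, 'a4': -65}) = ['x0', 'c1', 'key2', 'a3', 'a4']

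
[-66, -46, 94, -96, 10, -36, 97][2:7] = [94, -96, 10, -36, 97]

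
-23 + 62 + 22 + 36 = 97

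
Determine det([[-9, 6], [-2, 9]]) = (-9)*(9) - (6)*(-2)
= -69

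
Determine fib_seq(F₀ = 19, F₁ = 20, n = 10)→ [19, 20, 39, 59, 98, 157, 255, 412, 667, 1079]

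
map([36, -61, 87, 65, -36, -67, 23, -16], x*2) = 36*2=72, -61*2=-122, 87*2=174, 65*2=130, -36*2=-72, -67*2=-134, 23*2=46, -16*2=-32
= [72, -122, 174, 130, -72, -134, 46, -32]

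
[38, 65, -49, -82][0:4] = [38, 65, -49, -82]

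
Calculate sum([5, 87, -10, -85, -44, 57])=5 + 87 + (-10) + (-85) + (-44) + 57
= 10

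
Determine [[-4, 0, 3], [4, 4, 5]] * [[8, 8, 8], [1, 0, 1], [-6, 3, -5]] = C[0][0] = (-4)*(8) + (0)*(1) + (3)*(-6) = -50
C[0][1] = (-4)*(8) + (0)*(0) + (3)*(3) = -23
C[0][2] = (-4)*(8) + (0)*(1) + (3)*(-5) = -47
C[1][0] = (4)*(8) + (4)*(1) + (5)*(-6) = 6
C[1][1] = (4)*(8) + (4)*(0) + (5)*(3) = 47
C[1][2] = (4)*(8) + (4)*(1) + (5)*(-5) = 11
= [[-50, -23, -47], [6, 47, 11]]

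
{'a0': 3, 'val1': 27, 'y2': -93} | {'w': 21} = {'a0': 3, 'val1': 27, 'y2': -93, 'w': 21}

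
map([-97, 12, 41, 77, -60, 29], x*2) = [-194, 24, 82, 154, -120, 58]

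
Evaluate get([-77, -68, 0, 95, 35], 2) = 0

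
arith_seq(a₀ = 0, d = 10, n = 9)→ a_0 = 0 + 0*10 = 0
a_1 = 0 + 1*10 = 10
a_2 = 0 + 2*10 = 20
...
= [0, 10, 20, 30, 40, 50, 60, 70, 80]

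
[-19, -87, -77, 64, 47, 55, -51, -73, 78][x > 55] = [64, 78]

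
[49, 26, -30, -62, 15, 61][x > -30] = [49, 26, 15, 61]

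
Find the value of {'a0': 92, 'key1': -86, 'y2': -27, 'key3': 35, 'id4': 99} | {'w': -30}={'a0': 92, 'key1': -86, 'y2': -27, 'key3': 35, 'id4': 99, 'w': -30}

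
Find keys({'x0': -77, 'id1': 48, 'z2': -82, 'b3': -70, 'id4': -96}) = ['x0', 'id1', 'z2', 'b3', 'id4']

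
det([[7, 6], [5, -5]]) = (7)*(-5) - (6)*(5)
= -65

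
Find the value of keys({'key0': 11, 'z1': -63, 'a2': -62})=['key0', 'z1', 'a2']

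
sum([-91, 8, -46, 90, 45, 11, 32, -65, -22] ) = -38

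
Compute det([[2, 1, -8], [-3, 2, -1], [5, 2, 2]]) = 141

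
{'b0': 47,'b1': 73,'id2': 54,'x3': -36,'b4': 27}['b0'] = 47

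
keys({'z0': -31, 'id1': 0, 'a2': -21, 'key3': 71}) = ['z0', 'id1', 'a2', 'key3']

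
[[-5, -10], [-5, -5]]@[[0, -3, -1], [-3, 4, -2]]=C[0][0] = (-5)*(0) + (-10)*(-3) = 30
C[0][1] = (-5)*(-3) + (-10)*(4) = -25
C[0][2] = (-5)*(-1) + (-10)*(-2) = 25
C[1][0] = (-5)*(0) + (-5)*(-3) = 15
C[1][1] = (-5)*(-3) + (-5)*(4) = -5
C[1][2] = (-5)*(-1) + (-5)*(-2) = 15
= [[30, -25, 25], [15, -5, 15]]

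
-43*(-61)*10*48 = 1259040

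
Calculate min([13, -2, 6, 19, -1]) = -2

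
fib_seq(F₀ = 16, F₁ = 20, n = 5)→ [16, 20, 36, 56, 92]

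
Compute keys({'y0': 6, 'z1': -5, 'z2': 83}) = ['y0', 'z1', 'z2']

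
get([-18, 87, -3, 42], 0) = -18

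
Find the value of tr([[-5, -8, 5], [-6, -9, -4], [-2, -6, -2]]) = diagonal: (-5) + (-9) + (-2)
= -16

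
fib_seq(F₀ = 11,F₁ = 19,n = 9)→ [11, 19, 30, 49, 79, 128, 207, 335, 542]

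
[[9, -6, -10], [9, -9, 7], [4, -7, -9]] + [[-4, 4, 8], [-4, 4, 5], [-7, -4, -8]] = [[5, -2, -2], [5, -5, 12], [-3, -11, -17]]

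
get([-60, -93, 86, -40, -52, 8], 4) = -52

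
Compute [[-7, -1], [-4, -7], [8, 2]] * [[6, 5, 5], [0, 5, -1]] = C[0][0] = (-7)*(6) + (-1)*(0) = -42
C[0][1] = (-7)*(5) + (-1)*(5) = -40
C[0][2] = (-7)*(5) + (-1)*(-1) = -34
C[1][0] = (-4)*(6) + (-7)*(0) = -24
C[1][1] = (-4)*(5) + (-7)*(5) = -55
C[1][2] = (-4)*(5) + (-7)*(-1) = -13
... (3 more cells)
= [[-42, -40, -34], [-24, -55, -13], [48, 50, 38]]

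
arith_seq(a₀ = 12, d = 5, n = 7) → [12, 17, 22, 27, 32, 37, 42]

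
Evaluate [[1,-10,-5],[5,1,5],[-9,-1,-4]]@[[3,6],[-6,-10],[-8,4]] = C[0][0] = (1)*(3) + (-10)*(-6) + (-5)*(-8) = 103
C[0][1] = (1)*(6) + (-10)*(-10) + (-5)*(4) = 86
C[1][0] = (5)*(3) + (1)*(-6) + (5)*(-8) = -31
C[1][1] = (5)*(6) + (1)*(-10) + (5)*(4) = 40
C[2][0] = (-9)*(3) + (-1)*(-6) + (-4)*(-8) = 11
C[2][1] = (-9)*(6) + (-1)*(-10) + (-4)*(4) = -60
= [[103, 86], [-31, 40], [11, -60]]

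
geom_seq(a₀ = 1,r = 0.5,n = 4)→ [1.0, 0.5, 0.25, 0.125]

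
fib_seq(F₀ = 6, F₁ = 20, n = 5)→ [6, 20, 26, 46, 72]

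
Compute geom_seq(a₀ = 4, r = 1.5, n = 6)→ [4.0, 6.0, 9.0, 13.5, 20.25, 30.375]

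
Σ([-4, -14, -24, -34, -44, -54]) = (-4) + (-14) + (-24) + (-34) + (-44) + (-54)
= -174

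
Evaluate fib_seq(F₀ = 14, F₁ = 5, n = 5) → [14, 5, 19, 24, 43]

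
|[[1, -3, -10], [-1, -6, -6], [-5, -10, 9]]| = (1)*(1)*det([[-6, -6], [-10, 9]]) + (-1)*(-3)*det([[-1, -6], [-5, 9]]) + (1)*(-10)*det([[-1, -6], [-5, -10]])
= -114 + -117 + 200
= -31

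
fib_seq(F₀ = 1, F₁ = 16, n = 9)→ [1, 16, 17, 33, 50, 83, 133, 216, 349]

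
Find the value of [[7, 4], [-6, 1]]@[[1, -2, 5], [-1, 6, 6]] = [[3, 10, 59], [-7, 18, -24]]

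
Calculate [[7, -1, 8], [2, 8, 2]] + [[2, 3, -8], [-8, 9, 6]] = [[9, 2, 0], [-6, 17, 8]]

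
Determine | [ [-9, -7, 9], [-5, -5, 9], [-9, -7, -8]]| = -170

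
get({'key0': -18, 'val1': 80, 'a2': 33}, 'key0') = -18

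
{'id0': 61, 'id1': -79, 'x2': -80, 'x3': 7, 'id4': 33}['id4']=33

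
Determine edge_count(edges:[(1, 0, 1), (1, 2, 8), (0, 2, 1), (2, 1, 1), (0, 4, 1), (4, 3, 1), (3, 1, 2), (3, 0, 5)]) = 8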